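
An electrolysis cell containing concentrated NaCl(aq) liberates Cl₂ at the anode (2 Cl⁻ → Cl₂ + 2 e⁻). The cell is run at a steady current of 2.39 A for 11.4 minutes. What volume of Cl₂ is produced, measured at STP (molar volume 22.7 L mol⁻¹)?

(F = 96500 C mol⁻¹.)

0.192 L

Q = I·t = 2.390 A × 684.00 s = 1635 C.
n(e⁻) = Q/F = 1635 / 96500 = 0.01694 mol.
2 electrons are transferred per Cl₂ molecule, so n(Cl₂) = 0.01694 / 2 = 0.008470 mol.
V = n × V_m = 0.008470 × 22.7 = 0.192 L.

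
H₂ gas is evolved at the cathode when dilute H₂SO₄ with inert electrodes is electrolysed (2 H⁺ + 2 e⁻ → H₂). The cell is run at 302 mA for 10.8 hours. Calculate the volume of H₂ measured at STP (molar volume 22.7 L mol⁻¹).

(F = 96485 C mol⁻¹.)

Q = I·t = 0.3020 A × 38880 s = 11740 C.
n(e⁻) = Q/F = 11740 / 96485 = 0.1217 mol.
2 electrons are transferred per H₂ molecule, so n(H₂) = 0.1217 / 2 = 0.06085 mol.
V = n × V_m = 0.06085 × 22.7 = 1.38 L.

1.38 L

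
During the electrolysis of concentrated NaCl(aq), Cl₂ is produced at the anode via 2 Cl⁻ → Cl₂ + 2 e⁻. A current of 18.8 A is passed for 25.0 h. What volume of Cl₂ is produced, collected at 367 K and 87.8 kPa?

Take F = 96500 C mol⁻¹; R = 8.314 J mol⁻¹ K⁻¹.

305 L

Q = I·t = 18.80 A × 90000 s = 1692000 C.
n(e⁻) = Q/F = 1692000 / 96500 = 17.53 mol.
2 electrons are transferred per Cl₂ molecule, so n(Cl₂) = 17.53 / 2 = 8.767 mol.
V = nRT/P = (8.767 × 8.314 × 367) / (87.8 × 10³ Pa) = 0.305 m³ = 305 L.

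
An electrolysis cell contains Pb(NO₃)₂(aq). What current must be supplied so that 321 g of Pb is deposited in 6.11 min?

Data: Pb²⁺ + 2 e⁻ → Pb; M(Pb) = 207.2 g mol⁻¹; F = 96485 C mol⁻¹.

815 A

n(Pb) = 321 / 207.2 = 1.549 mol.
n(e⁻) = 2 × 1.549 = 3.098 mol.
Q = n(e⁻)·F = 3.098 × 96485 = 299000 C.
I = Q/t = 299000 / 366.60 s = 815 A.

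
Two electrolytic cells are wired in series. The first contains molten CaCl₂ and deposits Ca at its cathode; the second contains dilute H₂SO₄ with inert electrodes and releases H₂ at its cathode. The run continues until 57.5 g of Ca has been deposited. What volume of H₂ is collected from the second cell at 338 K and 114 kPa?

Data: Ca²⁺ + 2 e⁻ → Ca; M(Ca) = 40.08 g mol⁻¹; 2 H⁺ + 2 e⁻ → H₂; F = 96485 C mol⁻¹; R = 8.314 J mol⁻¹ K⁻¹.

35.4 L

n(Ca) = 57.5 / 40.08 = 1.435 mol, so n(e⁻) = 2 × 1.435 = 2.869 mol.
The cells are in series, so the same 2.869 mol of electrons passes through the second cell.
2 H⁺ + 2 e⁻ → H₂ — 2 mol e⁻ per mol H₂, so n(H₂) = 2.869/2 = 1.435 mol.
V = nRT/P = (1.435 × 8.314 × 338) / (114 × 10³) = 0.0354 m³ = 35.4 L.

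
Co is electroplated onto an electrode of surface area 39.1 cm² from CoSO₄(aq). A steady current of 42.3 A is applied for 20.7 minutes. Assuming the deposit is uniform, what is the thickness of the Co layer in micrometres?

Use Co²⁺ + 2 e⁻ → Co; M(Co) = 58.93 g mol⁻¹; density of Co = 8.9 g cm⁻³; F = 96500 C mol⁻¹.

461 μm

Q = I·t = 42.30 × 1242.0 = 52540 C; n(e⁻) = 0.5444 mol.
n(Co) = n(e⁻)/2 = 0.2722 mol, so m = 0.2722 × 58.93 = 16.04 g.
Volume = m/ρ = 16.04 / 8.9 = 1.802 cm³.
Thickness = V/A = 1.802 / 39.1 = 0.0461 cm = 461 μm.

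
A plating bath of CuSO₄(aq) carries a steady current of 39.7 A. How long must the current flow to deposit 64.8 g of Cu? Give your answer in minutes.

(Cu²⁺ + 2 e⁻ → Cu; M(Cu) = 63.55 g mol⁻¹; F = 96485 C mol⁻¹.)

82.6 min

n(Cu) = m/M = 64.8 / 63.55 = 1.020 mol.
Each Cu atom requires 2 electrons, so n(e⁻) = 2 × 1.020 = 2.039 mol.
Q = n(e⁻)·F = 2.039 × 96485 = 196800 C.
t = Q/I = 196800 / 39.70 A = 4956 s = 82.6 min.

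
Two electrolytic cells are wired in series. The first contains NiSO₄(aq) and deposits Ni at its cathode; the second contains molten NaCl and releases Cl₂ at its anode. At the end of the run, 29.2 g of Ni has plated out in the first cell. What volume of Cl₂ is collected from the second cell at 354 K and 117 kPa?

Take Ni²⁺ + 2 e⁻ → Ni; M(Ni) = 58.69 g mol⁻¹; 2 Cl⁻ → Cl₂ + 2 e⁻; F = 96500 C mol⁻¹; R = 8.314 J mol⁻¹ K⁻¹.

12.5 L

n(Ni) = 29.2 / 58.69 = 0.4975 mol, so n(e⁻) = 2 × 0.4975 = 0.9951 mol.
The cells are in series, so the same 0.9951 mol of electrons passes through the second cell.
2 Cl⁻ → Cl₂ + 2 e⁻ — 2 mol e⁻ per mol Cl₂, so n(Cl₂) = 0.9951/2 = 0.4975 mol.
V = nRT/P = (0.4975 × 8.314 × 354) / (117 × 10³) = 0.0125 m³ = 12.5 L.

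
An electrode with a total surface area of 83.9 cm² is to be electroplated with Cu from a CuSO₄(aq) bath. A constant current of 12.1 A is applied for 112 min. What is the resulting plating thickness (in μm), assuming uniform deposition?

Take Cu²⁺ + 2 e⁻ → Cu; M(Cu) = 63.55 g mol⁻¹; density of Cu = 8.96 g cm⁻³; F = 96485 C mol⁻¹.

Q = I·t = 12.10 × 6720.0 = 81310 C; n(e⁻) = 0.8427 mol.
n(Cu) = n(e⁻)/2 = 0.4214 mol, so m = 0.4214 × 63.55 = 26.78 g.
Volume = m/ρ = 26.78 / 8.96 = 2.989 cm³.
Thickness = V/A = 2.989 / 83.9 = 0.0356 cm = 356 μm.

356 μm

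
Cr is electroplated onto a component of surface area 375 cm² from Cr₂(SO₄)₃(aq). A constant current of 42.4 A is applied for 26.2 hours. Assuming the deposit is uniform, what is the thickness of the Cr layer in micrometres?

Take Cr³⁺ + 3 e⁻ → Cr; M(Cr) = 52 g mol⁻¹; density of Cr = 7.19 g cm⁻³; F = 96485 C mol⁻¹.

Q = I·t = 42.40 × 94320 = 3999000 C; n(e⁻) = 41.45 mol.
n(Cr) = n(e⁻)/3 = 13.82 mol, so m = 13.82 × 52 = 718.4 g.
Volume = m/ρ = 718.4 / 7.19 = 99.92 cm³.
Thickness = V/A = 99.92 / 375 = 0.266 cm = 2660 μm.

2660 μm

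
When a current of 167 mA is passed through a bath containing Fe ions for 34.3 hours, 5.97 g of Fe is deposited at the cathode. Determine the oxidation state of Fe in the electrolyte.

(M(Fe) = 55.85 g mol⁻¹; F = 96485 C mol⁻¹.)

Q = I·t = 0.1670 A × 123480 s = 20620 C, so n(e⁻) = 20620/96485 = 0.2137 mol.
n(Fe) deposited = 5.97 / 55.85 = 0.1069 mol.
Electrons per atom = n(e⁻)/n(Fe) = 0.2137 / 0.1069 = 2.00 ≈ 2, so the ion is Fe²⁺.

+2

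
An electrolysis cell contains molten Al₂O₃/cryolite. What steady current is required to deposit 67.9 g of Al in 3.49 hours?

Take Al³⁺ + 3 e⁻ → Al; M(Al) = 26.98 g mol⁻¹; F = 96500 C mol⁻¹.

n(Al) = 67.9 / 26.98 = 2.517 mol.
n(e⁻) = 3 × 2.517 = 7.550 mol.
Q = n(e⁻)·F = 7.550 × 96500 = 728600 C.
I = Q/t = 728600 / 12564 s = 58.0 A.

58.0 A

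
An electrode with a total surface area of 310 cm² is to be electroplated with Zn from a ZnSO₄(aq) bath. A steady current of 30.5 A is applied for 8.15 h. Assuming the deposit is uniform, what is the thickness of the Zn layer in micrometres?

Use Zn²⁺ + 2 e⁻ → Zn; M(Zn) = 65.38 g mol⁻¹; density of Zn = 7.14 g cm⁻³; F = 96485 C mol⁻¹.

1370 μm

Q = I·t = 30.50 × 29340 = 894900 C; n(e⁻) = 9.275 mol.
n(Zn) = n(e⁻)/2 = 4.637 mol, so m = 4.637 × 65.38 = 303.2 g.
Volume = m/ρ = 303.2 / 7.14 = 42.46 cm³.
Thickness = V/A = 42.46 / 310 = 0.137 cm = 1370 μm.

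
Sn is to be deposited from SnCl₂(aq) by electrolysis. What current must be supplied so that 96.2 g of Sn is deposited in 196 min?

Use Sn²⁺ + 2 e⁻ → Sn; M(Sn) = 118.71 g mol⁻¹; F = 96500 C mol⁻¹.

n(Sn) = 96.2 / 118.71 = 0.8104 mol.
n(e⁻) = 2 × 0.8104 = 1.621 mol.
Q = n(e⁻)·F = 1.621 × 96500 = 156400 C.
I = Q/t = 156400 / 11760 s = 13.3 A.

13.3 A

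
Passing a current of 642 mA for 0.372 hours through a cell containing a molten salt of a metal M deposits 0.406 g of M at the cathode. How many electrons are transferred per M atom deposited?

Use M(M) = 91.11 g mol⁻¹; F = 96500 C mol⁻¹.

Q = I·t = 0.6420 A × 1339.2 s = 859.8 C, so n(e⁻) = 859.8/96500 = 0.008909 mol.
n(M) deposited = 0.406 / 91.11 = 0.004456 mol.
Electrons per atom = n(e⁻)/n(M) = 0.008909 / 0.004456 = 2.00 ≈ 2, so the ion is M²⁺.

2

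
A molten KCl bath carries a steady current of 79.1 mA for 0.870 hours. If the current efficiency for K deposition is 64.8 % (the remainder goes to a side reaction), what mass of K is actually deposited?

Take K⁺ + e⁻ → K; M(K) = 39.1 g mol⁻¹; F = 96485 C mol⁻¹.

Q = I·t = 0.07910 × 3132.0 = 247.7 C.
n(e⁻) = 247.7/96485 = 0.002568 mol; theoretically n(K) = 0.002568/1 = 0.002568 mol, m_theo = 0.1004 g.
At 64.8 % efficiency, m_actual = 0.648 × 0.1004 = 0.0651 g.

0.0651 g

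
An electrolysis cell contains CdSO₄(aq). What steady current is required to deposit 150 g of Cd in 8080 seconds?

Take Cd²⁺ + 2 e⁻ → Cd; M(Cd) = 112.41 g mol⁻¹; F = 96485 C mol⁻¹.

n(Cd) = 150 / 112.41 = 1.334 mol.
n(e⁻) = 2 × 1.334 = 2.669 mol.
Q = n(e⁻)·F = 2.669 × 96485 = 257500 C.
I = Q/t = 257500 / 8080.0 s = 31.9 A.

31.9 A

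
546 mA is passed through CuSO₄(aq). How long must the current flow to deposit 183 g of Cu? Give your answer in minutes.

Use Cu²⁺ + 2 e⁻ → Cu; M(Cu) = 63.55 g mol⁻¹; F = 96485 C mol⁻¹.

17000 min

n(Cu) = m/M = 183 / 63.55 = 2.880 mol.
Each Cu atom requires 2 electrons, so n(e⁻) = 2 × 2.880 = 5.759 mol.
Q = n(e⁻)·F = 5.759 × 96485 = 555700 C.
t = Q/I = 555700 / 0.5460 A = 1018000 s = 17000 min.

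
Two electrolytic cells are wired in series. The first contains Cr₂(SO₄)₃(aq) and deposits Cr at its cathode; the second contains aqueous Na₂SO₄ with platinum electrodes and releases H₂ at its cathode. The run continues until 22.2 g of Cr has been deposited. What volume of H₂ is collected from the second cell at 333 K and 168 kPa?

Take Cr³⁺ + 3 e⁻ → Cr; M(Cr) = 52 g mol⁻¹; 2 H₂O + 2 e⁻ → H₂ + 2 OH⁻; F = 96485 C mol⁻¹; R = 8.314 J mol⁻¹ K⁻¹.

10.6 L

n(Cr) = 22.2 / 52 = 0.4269 mol, so n(e⁻) = 3 × 0.4269 = 1.281 mol.
The cells are in series, so the same 1.281 mol of electrons passes through the second cell.
2 H₂O + 2 e⁻ → H₂ + 2 OH⁻ — 2 mol e⁻ per mol H₂, so n(H₂) = 1.281/2 = 0.6404 mol.
V = nRT/P = (0.6404 × 8.314 × 333) / (168 × 10³) = 0.0106 m³ = 10.6 L.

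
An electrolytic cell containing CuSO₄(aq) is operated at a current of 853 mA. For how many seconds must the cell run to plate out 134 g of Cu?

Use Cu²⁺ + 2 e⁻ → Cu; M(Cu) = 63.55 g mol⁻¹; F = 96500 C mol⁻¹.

n(Cu) = m/M = 134 / 63.55 = 2.109 mol.
Each Cu atom requires 2 electrons, so n(e⁻) = 2 × 2.109 = 4.217 mol.
Q = n(e⁻)·F = 4.217 × 96500 = 407000 C.
t = Q/I = 407000 / 0.8530 A = 477100 s.

4.77 × 10⁵ s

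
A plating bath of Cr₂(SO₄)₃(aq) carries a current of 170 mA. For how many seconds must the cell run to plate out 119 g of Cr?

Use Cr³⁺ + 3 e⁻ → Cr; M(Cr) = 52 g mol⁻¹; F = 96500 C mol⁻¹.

3.90 × 10⁶ s

n(Cr) = m/M = 119 / 52 = 2.288 mol.
Each Cr atom requires 3 electrons, so n(e⁻) = 3 × 2.288 = 6.865 mol.
Q = n(e⁻)·F = 6.865 × 96500 = 662500 C.
t = Q/I = 662500 / 0.1700 A = 3897000 s.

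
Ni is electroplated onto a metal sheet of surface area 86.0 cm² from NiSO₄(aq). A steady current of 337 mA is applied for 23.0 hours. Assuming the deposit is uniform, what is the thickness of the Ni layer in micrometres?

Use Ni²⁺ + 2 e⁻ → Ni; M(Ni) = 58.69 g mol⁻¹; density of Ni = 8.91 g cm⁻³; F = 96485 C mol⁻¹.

111 μm

Q = I·t = 0.3370 × 82800 = 27900 C; n(e⁻) = 0.2892 mol.
n(Ni) = n(e⁻)/2 = 0.1446 mol, so m = 0.1446 × 58.69 = 8.487 g.
Volume = m/ρ = 8.487 / 8.91 = 0.9525 cm³.
Thickness = V/A = 0.9525 / 86.0 = 0.0111 cm = 111 μm.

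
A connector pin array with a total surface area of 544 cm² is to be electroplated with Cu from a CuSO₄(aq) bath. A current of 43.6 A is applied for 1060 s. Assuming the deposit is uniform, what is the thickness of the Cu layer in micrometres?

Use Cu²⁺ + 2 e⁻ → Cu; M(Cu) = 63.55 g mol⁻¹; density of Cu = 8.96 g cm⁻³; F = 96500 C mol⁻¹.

Q = I·t = 43.60 × 1060.0 = 46220 C; n(e⁻) = 0.4789 mol.
n(Cu) = n(e⁻)/2 = 0.2395 mol, so m = 0.2395 × 63.55 = 15.22 g.
Volume = m/ρ = 15.22 / 8.96 = 1.698 cm³.
Thickness = V/A = 1.698 / 544 = 0.00312 cm = 31.2 μm.

31.2 μm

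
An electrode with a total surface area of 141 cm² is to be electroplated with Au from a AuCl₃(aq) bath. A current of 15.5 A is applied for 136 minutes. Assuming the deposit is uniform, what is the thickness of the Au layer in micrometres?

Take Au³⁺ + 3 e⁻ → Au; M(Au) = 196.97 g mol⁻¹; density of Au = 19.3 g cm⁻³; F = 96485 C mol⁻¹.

Q = I·t = 15.50 × 8160.0 = 126500 C; n(e⁻) = 1.311 mol.
n(Au) = n(e⁻)/3 = 0.4370 mol, so m = 0.4370 × 196.97 = 86.07 g.
Volume = m/ρ = 86.07 / 19.3 = 4.459 cm³.
Thickness = V/A = 4.459 / 141 = 0.0316 cm = 316 μm.

316 μm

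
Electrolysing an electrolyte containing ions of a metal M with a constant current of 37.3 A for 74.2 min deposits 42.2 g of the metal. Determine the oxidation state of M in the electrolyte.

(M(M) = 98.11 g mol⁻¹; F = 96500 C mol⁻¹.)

Q = I·t = 37.30 A × 4452.0 s = 166100 C, so n(e⁻) = 166100/96500 = 1.721 mol.
n(M) deposited = 42.2 / 98.11 = 0.4301 mol.
Electrons per atom = n(e⁻)/n(M) = 1.721 / 0.4301 = 4.00 ≈ 4, so the ion is M⁴⁺.

+4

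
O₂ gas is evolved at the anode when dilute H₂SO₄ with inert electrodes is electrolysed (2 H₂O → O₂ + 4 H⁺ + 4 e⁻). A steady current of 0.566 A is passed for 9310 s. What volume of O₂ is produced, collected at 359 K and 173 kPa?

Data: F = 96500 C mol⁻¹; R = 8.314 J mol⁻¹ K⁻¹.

0.236 L

Q = I·t = 0.5660 A × 9310.0 s = 5269 C.
n(e⁻) = Q/F = 5269 / 96500 = 0.05461 mol.
4 electrons are transferred per O₂ molecule, so n(O₂) = 0.05461 / 4 = 0.01365 mol.
V = nRT/P = (0.01365 × 8.314 × 359) / (173 × 10³ Pa) = 2.36 × 10⁻⁴ m³ = 0.236 L.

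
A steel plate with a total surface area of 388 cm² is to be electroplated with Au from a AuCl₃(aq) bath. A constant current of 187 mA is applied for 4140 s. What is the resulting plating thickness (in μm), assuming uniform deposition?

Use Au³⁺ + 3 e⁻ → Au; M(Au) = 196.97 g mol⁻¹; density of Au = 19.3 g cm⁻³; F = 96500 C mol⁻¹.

0.703 μm

Q = I·t = 0.1870 × 4140.0 = 774.2 C; n(e⁻) = 0.008023 mol.
n(Au) = n(e⁻)/3 = 0.002674 mol, so m = 0.002674 × 196.97 = 0.5267 g.
Volume = m/ρ = 0.5267 / 19.3 = 0.02729 cm³.
Thickness = V/A = 0.02729 / 388 = 7.03 × 10⁻⁵ cm = 0.703 μm.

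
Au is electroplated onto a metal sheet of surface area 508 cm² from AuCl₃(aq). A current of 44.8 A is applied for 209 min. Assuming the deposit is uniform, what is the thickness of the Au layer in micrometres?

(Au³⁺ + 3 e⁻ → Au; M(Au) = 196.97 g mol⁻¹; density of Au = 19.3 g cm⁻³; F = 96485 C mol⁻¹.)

Q = I·t = 44.80 × 12540 = 561800 C; n(e⁻) = 5.823 mol.
n(Au) = n(e⁻)/3 = 1.941 mol, so m = 1.941 × 196.97 = 382.3 g.
Volume = m/ρ = 382.3 / 19.3 = 19.81 cm³.
Thickness = V/A = 19.81 / 508 = 0.0390 cm = 390 μm.

390 μm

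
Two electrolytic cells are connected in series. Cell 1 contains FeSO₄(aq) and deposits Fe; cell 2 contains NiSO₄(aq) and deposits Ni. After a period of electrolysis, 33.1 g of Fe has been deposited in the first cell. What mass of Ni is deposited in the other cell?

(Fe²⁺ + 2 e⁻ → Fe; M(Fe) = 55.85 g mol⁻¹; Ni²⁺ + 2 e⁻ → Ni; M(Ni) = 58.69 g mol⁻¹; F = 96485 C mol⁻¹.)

n(Fe) = 33.1 / 55.85 = 0.5927 mol.
Since Fe²⁺ + 2 e⁻ → Fe, n(e⁻) passed = 2 × 0.5927 = 1.185 mol.
Cells in series carry the same charge, so the same 1.185 mol of electrons passes through cell 2.
Ni²⁺ + 2 e⁻ → Ni, so n(Ni) = 1.185 / 2 = 0.5927 mol.
m(Ni) = 0.5927 × 58.69 = 34.8 g.

34.8 g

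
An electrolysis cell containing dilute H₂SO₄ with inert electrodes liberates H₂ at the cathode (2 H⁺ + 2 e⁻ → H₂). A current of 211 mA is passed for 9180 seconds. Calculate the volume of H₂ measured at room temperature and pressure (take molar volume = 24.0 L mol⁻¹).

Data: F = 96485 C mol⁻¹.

Q = I·t = 0.2110 A × 9180.0 s = 1937 C.
n(e⁻) = Q/F = 1937 / 96485 = 0.02008 mol.
2 electrons are transferred per H₂ molecule, so n(H₂) = 0.02008 / 2 = 0.01004 mol.
V = n × V_m = 0.01004 × 24.0 = 0.241 L.

0.241 L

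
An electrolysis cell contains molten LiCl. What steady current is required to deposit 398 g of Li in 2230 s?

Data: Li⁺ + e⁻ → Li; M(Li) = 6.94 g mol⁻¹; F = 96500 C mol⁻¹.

2480 A

n(Li) = 398 / 6.94 = 57.35 mol.
n(e⁻) = 1 × 57.35 = 57.35 mol.
Q = n(e⁻)·F = 57.35 × 96500 = 5534000 C.
I = Q/t = 5534000 / 2230.0 s = 2480 A.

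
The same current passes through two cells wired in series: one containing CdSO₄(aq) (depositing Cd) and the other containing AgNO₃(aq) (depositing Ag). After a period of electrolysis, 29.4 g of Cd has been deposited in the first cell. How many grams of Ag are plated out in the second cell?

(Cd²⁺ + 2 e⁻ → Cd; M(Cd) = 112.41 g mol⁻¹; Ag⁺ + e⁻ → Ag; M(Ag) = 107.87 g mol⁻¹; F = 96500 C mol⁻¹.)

56.4 g

n(Cd) = 29.4 / 112.41 = 0.2615 mol.
Since Cd²⁺ + 2 e⁻ → Cd, n(e⁻) passed = 2 × 0.2615 = 0.5231 mol.
Cells in series carry the same charge, so the same 0.5231 mol of electrons passes through cell 2.
Ag⁺ + e⁻ → Ag, so n(Ag) = 0.5231 / 1 = 0.5231 mol.
m(Ag) = 0.5231 × 107.87 = 56.4 g.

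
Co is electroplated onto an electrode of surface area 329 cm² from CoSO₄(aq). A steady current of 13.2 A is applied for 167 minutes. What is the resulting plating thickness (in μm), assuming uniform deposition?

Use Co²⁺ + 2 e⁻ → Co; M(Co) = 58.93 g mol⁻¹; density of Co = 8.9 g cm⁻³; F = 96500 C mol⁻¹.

138 μm

Q = I·t = 13.20 × 10020 = 132300 C; n(e⁻) = 1.371 mol.
n(Co) = n(e⁻)/2 = 0.6853 mol, so m = 0.6853 × 58.93 = 40.39 g.
Volume = m/ρ = 40.39 / 8.9 = 4.538 cm³.
Thickness = V/A = 4.538 / 329 = 0.0138 cm = 138 μm.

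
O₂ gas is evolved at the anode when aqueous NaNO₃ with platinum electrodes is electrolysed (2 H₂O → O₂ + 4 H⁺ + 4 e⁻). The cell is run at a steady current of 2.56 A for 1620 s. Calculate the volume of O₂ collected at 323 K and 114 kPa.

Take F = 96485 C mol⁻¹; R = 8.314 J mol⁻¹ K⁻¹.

Q = I·t = 2.560 A × 1620.0 s = 4147 C.
n(e⁻) = Q/F = 4147 / 96485 = 0.04298 mol.
4 electrons are transferred per O₂ molecule, so n(O₂) = 0.04298 / 4 = 0.01075 mol.
V = nRT/P = (0.01075 × 8.314 × 323) / (114 × 10³ Pa) = 2.53 × 10⁻⁴ m³ = 0.253 L.

0.253 L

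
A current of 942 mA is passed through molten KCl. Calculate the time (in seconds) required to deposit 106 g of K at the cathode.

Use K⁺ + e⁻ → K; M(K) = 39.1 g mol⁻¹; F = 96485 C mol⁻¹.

n(K) = m/M = 106 / 39.1 = 2.711 mol.
Each K atom requires 1 electron, so n(e⁻) = 1 × 2.711 = 2.711 mol.
Q = n(e⁻)·F = 2.711 × 96485 = 261600 C.
t = Q/I = 261600 / 0.9420 A = 277700 s.

2.78 × 10⁵ s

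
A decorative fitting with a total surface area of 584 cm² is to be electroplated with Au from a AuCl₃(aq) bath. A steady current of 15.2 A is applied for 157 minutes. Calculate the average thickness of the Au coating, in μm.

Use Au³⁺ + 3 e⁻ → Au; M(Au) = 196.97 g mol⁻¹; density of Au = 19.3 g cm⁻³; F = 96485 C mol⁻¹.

86.4 μm

Q = I·t = 15.20 × 9420.0 = 143200 C; n(e⁻) = 1.484 mol.
n(Au) = n(e⁻)/3 = 0.4947 mol, so m = 0.4947 × 196.97 = 97.43 g.
Volume = m/ρ = 97.43 / 19.3 = 5.048 cm³.
Thickness = V/A = 5.048 / 584 = 0.00864 cm = 86.4 μm.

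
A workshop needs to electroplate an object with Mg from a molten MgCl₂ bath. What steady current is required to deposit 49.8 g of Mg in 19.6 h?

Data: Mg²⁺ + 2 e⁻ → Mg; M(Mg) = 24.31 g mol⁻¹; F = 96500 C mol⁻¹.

5.60 A

n(Mg) = 49.8 / 24.31 = 2.049 mol.
n(e⁻) = 2 × 2.049 = 4.097 mol.
Q = n(e⁻)·F = 4.097 × 96500 = 395400 C.
I = Q/t = 395400 / 70560 s = 5.60 A.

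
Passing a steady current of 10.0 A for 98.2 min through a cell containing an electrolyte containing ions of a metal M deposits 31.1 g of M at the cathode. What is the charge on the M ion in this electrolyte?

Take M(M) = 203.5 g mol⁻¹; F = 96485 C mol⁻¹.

+4

Q = I·t = 10.00 A × 5892.0 s = 58920 C, so n(e⁻) = 58920/96485 = 0.6107 mol.
n(M) deposited = 31.1 / 203.5 = 0.1528 mol.
Electrons per atom = n(e⁻)/n(M) = 0.6107 / 0.1528 = 4.00 ≈ 4, so the ion is M⁴⁺.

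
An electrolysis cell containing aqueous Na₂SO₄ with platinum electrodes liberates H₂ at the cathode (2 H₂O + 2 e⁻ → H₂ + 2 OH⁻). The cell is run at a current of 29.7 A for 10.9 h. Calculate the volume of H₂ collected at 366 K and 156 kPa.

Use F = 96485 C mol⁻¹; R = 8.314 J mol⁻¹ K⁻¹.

Q = I·t = 29.70 A × 39240 s = 1165000 C.
n(e⁻) = Q/F = 1165000 / 96485 = 12.08 mol.
2 electrons are transferred per H₂ molecule, so n(H₂) = 12.08 / 2 = 6.039 mol.
V = nRT/P = (6.039 × 8.314 × 366) / (156 × 10³ Pa) = 0.118 m³ = 118 L.

118 L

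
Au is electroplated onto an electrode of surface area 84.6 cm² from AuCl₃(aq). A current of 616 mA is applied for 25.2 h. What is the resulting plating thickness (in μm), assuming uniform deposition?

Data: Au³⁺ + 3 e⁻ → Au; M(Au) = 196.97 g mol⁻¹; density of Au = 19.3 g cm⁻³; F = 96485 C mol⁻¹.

233 μm

Q = I·t = 0.6160 × 90720 = 55880 C; n(e⁻) = 0.5792 mol.
n(Au) = n(e⁻)/3 = 0.1931 mol, so m = 0.1931 × 196.97 = 38.03 g.
Volume = m/ρ = 38.03 / 19.3 = 1.970 cm³.
Thickness = V/A = 1.970 / 84.6 = 0.0233 cm = 233 μm.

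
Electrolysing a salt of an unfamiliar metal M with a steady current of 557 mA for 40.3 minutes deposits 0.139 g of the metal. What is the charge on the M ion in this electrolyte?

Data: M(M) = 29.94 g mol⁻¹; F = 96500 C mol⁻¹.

Q = I·t = 0.5570 A × 2418.0 s = 1347 C, so n(e⁻) = 1347/96500 = 0.01396 mol.
n(M) deposited = 0.139 / 29.94 = 0.004643 mol.
Electrons per atom = n(e⁻)/n(M) = 0.01396 / 0.004643 = 3.01 ≈ 3, so the ion is M³⁺.

+3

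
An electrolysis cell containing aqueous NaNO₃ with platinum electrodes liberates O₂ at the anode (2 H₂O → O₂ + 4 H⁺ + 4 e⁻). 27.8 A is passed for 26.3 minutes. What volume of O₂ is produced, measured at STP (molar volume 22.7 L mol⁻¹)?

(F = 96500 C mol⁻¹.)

2.58 L

Q = I·t = 27.80 A × 1578.0 s = 43870 C.
n(e⁻) = Q/F = 43870 / 96500 = 0.4546 mol.
4 electrons are transferred per O₂ molecule, so n(O₂) = 0.4546 / 4 = 0.1136 mol.
V = n × V_m = 0.1136 × 22.7 = 2.58 L.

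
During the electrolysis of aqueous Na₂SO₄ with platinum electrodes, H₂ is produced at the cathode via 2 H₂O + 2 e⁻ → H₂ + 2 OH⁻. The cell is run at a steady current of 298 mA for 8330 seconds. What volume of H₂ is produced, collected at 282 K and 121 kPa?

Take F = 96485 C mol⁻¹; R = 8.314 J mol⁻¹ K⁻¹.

0.249 L

Q = I·t = 0.2980 A × 8330.0 s = 2482 C.
n(e⁻) = Q/F = 2482 / 96485 = 0.02573 mol.
2 electrons are transferred per H₂ molecule, so n(H₂) = 0.02573 / 2 = 0.01286 mol.
V = nRT/P = (0.01286 × 8.314 × 282) / (121 × 10³ Pa) = 2.49 × 10⁻⁴ m³ = 0.249 L.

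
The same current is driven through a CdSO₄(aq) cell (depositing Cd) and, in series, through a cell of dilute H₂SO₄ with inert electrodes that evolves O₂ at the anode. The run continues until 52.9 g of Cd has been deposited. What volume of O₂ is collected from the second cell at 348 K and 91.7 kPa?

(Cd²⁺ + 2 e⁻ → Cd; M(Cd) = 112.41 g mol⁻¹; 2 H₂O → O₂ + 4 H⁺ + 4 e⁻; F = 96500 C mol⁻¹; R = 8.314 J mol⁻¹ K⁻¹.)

n(Cd) = 52.9 / 112.41 = 0.4706 mol, so n(e⁻) = 2 × 0.4706 = 0.9412 mol.
The cells are in series, so the same 0.9412 mol of electrons passes through the second cell.
2 H₂O → O₂ + 4 H⁺ + 4 e⁻ — 4 mol e⁻ per mol O₂, so n(O₂) = 0.9412/4 = 0.2353 mol.
V = nRT/P = (0.2353 × 8.314 × 348) / (91.7 × 10³) = 0.00742 m³ = 7.42 L.

7.42 L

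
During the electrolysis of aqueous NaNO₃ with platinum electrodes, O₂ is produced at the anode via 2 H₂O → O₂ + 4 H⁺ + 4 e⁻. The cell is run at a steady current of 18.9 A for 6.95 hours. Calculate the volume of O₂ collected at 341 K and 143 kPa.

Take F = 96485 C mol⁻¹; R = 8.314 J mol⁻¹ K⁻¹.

24.3 L

Q = I·t = 18.90 A × 25020 s = 472900 C.
n(e⁻) = Q/F = 472900 / 96485 = 4.901 mol.
4 electrons are transferred per O₂ molecule, so n(O₂) = 4.901 / 4 = 1.225 mol.
V = nRT/P = (1.225 × 8.314 × 341) / (143 × 10³ Pa) = 0.0243 m³ = 24.3 L.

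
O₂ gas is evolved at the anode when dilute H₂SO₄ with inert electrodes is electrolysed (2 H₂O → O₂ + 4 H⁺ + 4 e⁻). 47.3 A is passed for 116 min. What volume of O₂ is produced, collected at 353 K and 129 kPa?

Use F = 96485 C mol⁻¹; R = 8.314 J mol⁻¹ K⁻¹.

Q = I·t = 47.30 A × 6960.0 s = 329200 C.
n(e⁻) = Q/F = 329200 / 96485 = 3.412 mol.
4 electrons are transferred per O₂ molecule, so n(O₂) = 3.412 / 4 = 0.8530 mol.
V = nRT/P = (0.8530 × 8.314 × 353) / (129 × 10³ Pa) = 0.0194 m³ = 19.4 L.

19.4 L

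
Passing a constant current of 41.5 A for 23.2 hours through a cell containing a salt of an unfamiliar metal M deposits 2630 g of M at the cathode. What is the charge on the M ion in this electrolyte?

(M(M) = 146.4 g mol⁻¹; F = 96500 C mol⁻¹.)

+2

Q = I·t = 41.50 A × 83520 s = 3466000 C, so n(e⁻) = 3466000/96500 = 35.92 mol.
n(M) deposited = 2630 / 146.4 = 17.96 mol.
Electrons per atom = n(e⁻)/n(M) = 35.92 / 17.96 = 2.00 ≈ 2, so the ion is M²⁺.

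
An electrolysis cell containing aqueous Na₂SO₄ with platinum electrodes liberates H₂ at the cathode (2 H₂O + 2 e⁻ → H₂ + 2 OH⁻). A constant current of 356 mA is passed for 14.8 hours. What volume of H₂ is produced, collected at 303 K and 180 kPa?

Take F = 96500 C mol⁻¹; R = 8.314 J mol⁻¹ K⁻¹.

Q = I·t = 0.3560 A × 53280 s = 18970 C.
n(e⁻) = Q/F = 18970 / 96500 = 0.1966 mol.
2 electrons are transferred per H₂ molecule, so n(H₂) = 0.1966 / 2 = 0.09828 mol.
V = nRT/P = (0.09828 × 8.314 × 303) / (180 × 10³ Pa) = 0.00138 m³ = 1.38 L.

1.38 L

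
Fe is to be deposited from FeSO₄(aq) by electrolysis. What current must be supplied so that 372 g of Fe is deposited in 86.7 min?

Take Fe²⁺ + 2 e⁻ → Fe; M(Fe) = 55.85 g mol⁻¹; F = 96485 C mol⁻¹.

247 A

n(Fe) = 372 / 55.85 = 6.661 mol.
n(e⁻) = 2 × 6.661 = 13.32 mol.
Q = n(e⁻)·F = 13.32 × 96485 = 1285000 C.
I = Q/t = 1285000 / 5202.0 s = 247 A.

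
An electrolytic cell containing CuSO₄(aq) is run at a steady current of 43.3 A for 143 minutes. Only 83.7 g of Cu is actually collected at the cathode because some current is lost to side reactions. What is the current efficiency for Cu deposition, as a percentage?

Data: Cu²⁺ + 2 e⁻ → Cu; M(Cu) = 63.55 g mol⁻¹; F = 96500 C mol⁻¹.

Q = I·t = 43.30 × 8580.0 = 371500 C; n(e⁻) = 371500/96500 = 3.850 mol.
Theoretical n(Cu) = n(e⁻)/2 = 1.925 mol, i.e. m_theo = 1.925 × 63.55 = 122.3 g.
Efficiency = m_actual / m_theo = 83.7 / 122.3 = 68.4 %.

68.4 %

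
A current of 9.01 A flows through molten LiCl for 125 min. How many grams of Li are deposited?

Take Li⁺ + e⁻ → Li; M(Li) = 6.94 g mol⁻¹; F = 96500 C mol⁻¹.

Q = I·t = 9.010 A × 7500.0 s = 67580 C.
n(e⁻) = Q/F = 67580 / 96500 = 0.7003 mol.
Li⁺ + e⁻ → Li, so n(Li) = n(e⁻)/1 = 0.7003 mol.
m = n·M = 0.7003 × 6.94 = 4.86 g.

4.86 g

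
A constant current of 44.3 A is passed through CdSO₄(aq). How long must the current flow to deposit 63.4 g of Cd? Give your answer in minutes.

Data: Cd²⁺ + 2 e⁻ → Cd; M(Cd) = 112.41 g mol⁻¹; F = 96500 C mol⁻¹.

n(Cd) = m/M = 63.4 / 112.41 = 0.5640 mol.
Each Cd atom requires 2 electrons, so n(e⁻) = 2 × 0.5640 = 1.128 mol.
Q = n(e⁻)·F = 1.128 × 96500 = 108900 C.
t = Q/I = 108900 / 44.30 A = 2457 s = 41.0 min.

41.0 min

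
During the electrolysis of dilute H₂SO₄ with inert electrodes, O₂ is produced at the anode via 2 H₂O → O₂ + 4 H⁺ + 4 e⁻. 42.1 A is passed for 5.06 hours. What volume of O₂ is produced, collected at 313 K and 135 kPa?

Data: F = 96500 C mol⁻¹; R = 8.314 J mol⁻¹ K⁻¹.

38.3 L

Q = I·t = 42.10 A × 18216 s = 766900 C.
n(e⁻) = Q/F = 766900 / 96500 = 7.947 mol.
4 electrons are transferred per O₂ molecule, so n(O₂) = 7.947 / 4 = 1.987 mol.
V = nRT/P = (1.987 × 8.314 × 313) / (135 × 10³ Pa) = 0.0383 m³ = 38.3 L.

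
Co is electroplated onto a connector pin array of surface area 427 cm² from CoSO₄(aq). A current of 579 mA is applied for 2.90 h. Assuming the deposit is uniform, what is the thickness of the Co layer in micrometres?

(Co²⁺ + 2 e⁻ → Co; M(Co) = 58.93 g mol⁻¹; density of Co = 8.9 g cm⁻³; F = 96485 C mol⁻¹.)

Q = I·t = 0.5790 × 10440 = 6045 C; n(e⁻) = 0.06265 mol.
n(Co) = n(e⁻)/2 = 0.03132 mol, so m = 0.03132 × 58.93 = 1.846 g.
Volume = m/ρ = 1.846 / 8.9 = 0.2074 cm³.
Thickness = V/A = 0.2074 / 427 = 4.86 × 10⁻⁴ cm = 4.86 μm.

4.86 μm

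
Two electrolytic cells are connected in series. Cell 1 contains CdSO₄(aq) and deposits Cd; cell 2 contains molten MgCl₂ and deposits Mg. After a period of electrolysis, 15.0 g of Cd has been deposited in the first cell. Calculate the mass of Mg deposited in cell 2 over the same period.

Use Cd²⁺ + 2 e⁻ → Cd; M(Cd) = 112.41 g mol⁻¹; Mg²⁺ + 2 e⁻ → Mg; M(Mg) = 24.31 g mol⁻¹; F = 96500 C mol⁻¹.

n(Cd) = 15.0 / 112.41 = 0.1334 mol.
Since Cd²⁺ + 2 e⁻ → Cd, n(e⁻) passed = 2 × 0.1334 = 0.2669 mol.
Cells in series carry the same charge, so the same 0.2669 mol of electrons passes through cell 2.
Mg²⁺ + 2 e⁻ → Mg, so n(Mg) = 0.2669 / 2 = 0.1334 mol.
m(Mg) = 0.1334 × 24.31 = 3.24 g.

3.24 g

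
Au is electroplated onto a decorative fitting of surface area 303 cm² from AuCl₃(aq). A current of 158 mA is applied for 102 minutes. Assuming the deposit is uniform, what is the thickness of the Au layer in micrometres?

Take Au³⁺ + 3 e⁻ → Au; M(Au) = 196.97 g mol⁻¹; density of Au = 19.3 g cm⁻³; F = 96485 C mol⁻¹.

1.13 μm

Q = I·t = 0.1580 × 6120.0 = 967.0 C; n(e⁻) = 0.01002 mol.
n(Au) = n(e⁻)/3 = 0.003341 mol, so m = 0.003341 × 196.97 = 0.6580 g.
Volume = m/ρ = 0.6580 / 19.3 = 0.03409 cm³.
Thickness = V/A = 0.03409 / 303 = 1.13 × 10⁻⁴ cm = 1.13 μm.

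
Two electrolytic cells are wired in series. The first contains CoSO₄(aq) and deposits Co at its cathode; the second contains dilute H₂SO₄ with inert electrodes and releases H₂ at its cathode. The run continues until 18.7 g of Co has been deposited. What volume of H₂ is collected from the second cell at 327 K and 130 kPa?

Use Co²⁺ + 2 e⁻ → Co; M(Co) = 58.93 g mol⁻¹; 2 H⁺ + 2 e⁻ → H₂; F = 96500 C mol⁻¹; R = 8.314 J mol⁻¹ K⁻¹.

6.64 L

n(Co) = 18.7 / 58.93 = 0.3173 mol, so n(e⁻) = 2 × 0.3173 = 0.6347 mol.
The cells are in series, so the same 0.6347 mol of electrons passes through the second cell.
2 H⁺ + 2 e⁻ → H₂ — 2 mol e⁻ per mol H₂, so n(H₂) = 0.6347/2 = 0.3173 mol.
V = nRT/P = (0.3173 × 8.314 × 327) / (130 × 10³) = 0.00664 m³ = 6.64 L.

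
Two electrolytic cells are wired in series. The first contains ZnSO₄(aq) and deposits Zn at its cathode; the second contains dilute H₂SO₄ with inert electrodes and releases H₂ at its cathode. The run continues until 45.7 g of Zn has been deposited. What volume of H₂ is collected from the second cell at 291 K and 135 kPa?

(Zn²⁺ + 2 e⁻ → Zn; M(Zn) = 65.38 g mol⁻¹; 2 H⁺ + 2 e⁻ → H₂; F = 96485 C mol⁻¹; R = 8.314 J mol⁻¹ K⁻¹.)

12.5 L

n(Zn) = 45.7 / 65.38 = 0.6990 mol, so n(e⁻) = 2 × 0.6990 = 1.398 mol.
The cells are in series, so the same 1.398 mol of electrons passes through the second cell.
2 H⁺ + 2 e⁻ → H₂ — 2 mol e⁻ per mol H₂, so n(H₂) = 1.398/2 = 0.6990 mol.
V = nRT/P = (0.6990 × 8.314 × 291) / (135 × 10³) = 0.0125 m³ = 12.5 L.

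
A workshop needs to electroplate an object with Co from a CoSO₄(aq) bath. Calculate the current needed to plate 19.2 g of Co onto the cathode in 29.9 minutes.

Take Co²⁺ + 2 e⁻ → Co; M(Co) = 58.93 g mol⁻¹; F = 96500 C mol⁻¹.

n(Co) = 19.2 / 58.93 = 0.3258 mol.
n(e⁻) = 2 × 0.3258 = 0.6516 mol.
Q = n(e⁻)·F = 0.6516 × 96500 = 62880 C.
I = Q/t = 62880 / 1794.0 s = 35.1 A.

35.1 A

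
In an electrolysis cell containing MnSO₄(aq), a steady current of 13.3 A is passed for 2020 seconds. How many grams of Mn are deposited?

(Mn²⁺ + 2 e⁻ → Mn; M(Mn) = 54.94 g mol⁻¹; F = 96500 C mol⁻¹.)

Q = I·t = 13.30 A × 2020.0 s = 26870 C.
n(e⁻) = Q/F = 26870 / 96500 = 0.2784 mol.
Mn²⁺ + 2 e⁻ → Mn, so n(Mn) = n(e⁻)/2 = 0.1392 mol.
m = n·M = 0.1392 × 54.94 = 7.65 g.

7.65 g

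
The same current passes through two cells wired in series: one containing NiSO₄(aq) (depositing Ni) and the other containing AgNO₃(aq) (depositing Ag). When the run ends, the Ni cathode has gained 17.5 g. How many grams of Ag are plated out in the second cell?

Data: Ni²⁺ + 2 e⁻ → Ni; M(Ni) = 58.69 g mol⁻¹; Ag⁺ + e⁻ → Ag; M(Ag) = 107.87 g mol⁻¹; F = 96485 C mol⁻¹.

64.3 g

n(Ni) = 17.5 / 58.69 = 0.2982 mol.
Since Ni²⁺ + 2 e⁻ → Ni, n(e⁻) passed = 2 × 0.2982 = 0.5964 mol.
Cells in series carry the same charge, so the same 0.5964 mol of electrons passes through cell 2.
Ag⁺ + e⁻ → Ag, so n(Ag) = 0.5964 / 1 = 0.5964 mol.
m(Ag) = 0.5964 × 107.87 = 64.3 g.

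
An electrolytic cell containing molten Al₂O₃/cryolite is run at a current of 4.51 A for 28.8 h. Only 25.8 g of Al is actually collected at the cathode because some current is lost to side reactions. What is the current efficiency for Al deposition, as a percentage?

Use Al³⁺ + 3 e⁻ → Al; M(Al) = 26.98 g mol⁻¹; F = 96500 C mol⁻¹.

59.2 %

Q = I·t = 4.510 × 103680 = 467600 C; n(e⁻) = 467600/96500 = 4.846 mol.
Theoretical n(Al) = n(e⁻)/3 = 1.615 mol, i.e. m_theo = 1.615 × 26.98 = 43.58 g.
Efficiency = m_actual / m_theo = 25.8 / 43.58 = 59.2 %.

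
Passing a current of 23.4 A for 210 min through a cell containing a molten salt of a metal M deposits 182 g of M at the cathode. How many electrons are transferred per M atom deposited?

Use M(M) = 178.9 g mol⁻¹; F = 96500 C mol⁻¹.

Q = I·t = 23.40 A × 12600 s = 294800 C, so n(e⁻) = 294800/96500 = 3.055 mol.
n(M) deposited = 182 / 178.9 = 1.017 mol.
Electrons per atom = n(e⁻)/n(M) = 3.055 / 1.017 = 3.00 ≈ 3, so the ion is M³⁺.

3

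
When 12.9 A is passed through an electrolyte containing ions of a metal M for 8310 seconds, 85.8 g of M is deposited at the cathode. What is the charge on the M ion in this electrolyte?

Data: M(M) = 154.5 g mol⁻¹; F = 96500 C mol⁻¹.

+2

Q = I·t = 12.90 A × 8310.0 s = 107200 C, so n(e⁻) = 107200/96500 = 1.111 mol.
n(M) deposited = 85.8 / 154.5 = 0.5553 mol.
Electrons per atom = n(e⁻)/n(M) = 1.111 / 0.5553 = 2.00 ≈ 2, so the ion is M²⁺.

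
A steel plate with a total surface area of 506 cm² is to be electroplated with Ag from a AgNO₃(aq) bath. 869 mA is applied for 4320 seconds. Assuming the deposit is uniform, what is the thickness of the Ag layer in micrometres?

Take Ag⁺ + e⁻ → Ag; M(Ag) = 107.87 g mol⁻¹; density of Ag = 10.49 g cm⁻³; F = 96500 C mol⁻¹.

Q = I·t = 0.8690 × 4320.0 = 3754 C; n(e⁻) = 0.03890 mol.
n(Ag) = n(e⁻)/1 = 0.03890 mol, so m = 0.03890 × 107.87 = 4.196 g.
Volume = m/ρ = 4.196 / 10.49 = 0.4000 cm³.
Thickness = V/A = 0.4000 / 506 = 7.91 × 10⁻⁴ cm = 7.91 μm.

7.91 μm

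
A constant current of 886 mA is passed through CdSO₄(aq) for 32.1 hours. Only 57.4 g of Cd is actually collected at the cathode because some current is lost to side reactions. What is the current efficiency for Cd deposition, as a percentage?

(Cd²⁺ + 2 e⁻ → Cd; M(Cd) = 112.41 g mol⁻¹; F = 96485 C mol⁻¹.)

Q = I·t = 0.8860 × 115560 = 102400 C; n(e⁻) = 102400/96485 = 1.061 mol.
Theoretical n(Cd) = n(e⁻)/2 = 0.5306 mol, i.e. m_theo = 0.5306 × 112.41 = 59.64 g.
Efficiency = m_actual / m_theo = 57.4 / 59.64 = 96.2 %.

96.2 %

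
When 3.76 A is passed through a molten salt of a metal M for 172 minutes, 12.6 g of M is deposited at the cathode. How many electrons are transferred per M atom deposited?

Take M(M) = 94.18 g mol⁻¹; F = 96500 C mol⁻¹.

Q = I·t = 3.760 A × 10320 s = 38800 C, so n(e⁻) = 38800/96500 = 0.4021 mol.
n(M) deposited = 12.6 / 94.18 = 0.1338 mol.
Electrons per atom = n(e⁻)/n(M) = 0.4021 / 0.1338 = 3.01 ≈ 3, so the ion is M³⁺.

3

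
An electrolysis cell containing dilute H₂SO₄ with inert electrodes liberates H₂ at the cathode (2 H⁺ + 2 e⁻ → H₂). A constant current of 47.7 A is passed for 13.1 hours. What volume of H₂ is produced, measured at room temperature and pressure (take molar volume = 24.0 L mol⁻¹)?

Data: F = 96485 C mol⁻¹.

280 L

Q = I·t = 47.70 A × 47160 s = 2250000 C.
n(e⁻) = Q/F = 2250000 / 96485 = 23.31 mol.
2 electrons are transferred per H₂ molecule, so n(H₂) = 23.31 / 2 = 11.66 mol.
V = n × V_m = 11.66 × 24.0 = 280 L.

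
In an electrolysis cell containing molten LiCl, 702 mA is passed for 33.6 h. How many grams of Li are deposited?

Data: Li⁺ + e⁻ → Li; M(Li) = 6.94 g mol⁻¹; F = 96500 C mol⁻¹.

6.11 g

Q = I·t = 0.7020 A × 120960 s = 84910 C.
n(e⁻) = Q/F = 84910 / 96500 = 0.8799 mol.
Li⁺ + e⁻ → Li, so n(Li) = n(e⁻)/1 = 0.8799 mol.
m = n·M = 0.8799 × 6.94 = 6.11 g.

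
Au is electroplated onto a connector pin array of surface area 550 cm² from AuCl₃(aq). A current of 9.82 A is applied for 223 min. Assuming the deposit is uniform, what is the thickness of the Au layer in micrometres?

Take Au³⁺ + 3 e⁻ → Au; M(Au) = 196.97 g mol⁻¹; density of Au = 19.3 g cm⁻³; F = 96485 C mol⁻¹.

Q = I·t = 9.820 × 13380 = 131400 C; n(e⁻) = 1.362 mol.
n(Au) = n(e⁻)/3 = 0.4539 mol, so m = 0.4539 × 196.97 = 89.41 g.
Volume = m/ρ = 89.41 / 19.3 = 4.633 cm³.
Thickness = V/A = 4.633 / 550 = 0.00842 cm = 84.2 μm.

84.2 μm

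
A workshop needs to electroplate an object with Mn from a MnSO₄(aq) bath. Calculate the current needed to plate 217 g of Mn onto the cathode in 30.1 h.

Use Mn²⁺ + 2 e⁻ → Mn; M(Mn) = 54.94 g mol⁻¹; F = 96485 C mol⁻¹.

7.03 A

n(Mn) = 217 / 54.94 = 3.950 mol.
n(e⁻) = 2 × 3.950 = 7.900 mol.
Q = n(e⁻)·F = 7.900 × 96485 = 762200 C.
I = Q/t = 762200 / 108360 s = 7.03 A.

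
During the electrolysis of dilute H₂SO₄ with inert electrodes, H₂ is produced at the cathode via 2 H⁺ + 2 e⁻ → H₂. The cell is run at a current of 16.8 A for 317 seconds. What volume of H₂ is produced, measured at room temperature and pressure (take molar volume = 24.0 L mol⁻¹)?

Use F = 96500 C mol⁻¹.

0.662 L

Q = I·t = 16.80 A × 317.00 s = 5326 C.
n(e⁻) = Q/F = 5326 / 96500 = 0.05519 mol.
2 electrons are transferred per H₂ molecule, so n(H₂) = 0.05519 / 2 = 0.02759 mol.
V = n × V_m = 0.02759 × 24.0 = 0.662 L.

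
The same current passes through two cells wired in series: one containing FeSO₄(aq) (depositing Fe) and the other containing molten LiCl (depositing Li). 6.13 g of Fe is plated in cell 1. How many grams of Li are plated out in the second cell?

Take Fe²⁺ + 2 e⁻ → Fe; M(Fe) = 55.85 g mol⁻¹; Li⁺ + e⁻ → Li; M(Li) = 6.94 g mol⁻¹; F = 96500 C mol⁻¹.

1.52 g

n(Fe) = 6.13 / 55.85 = 0.1098 mol.
Since Fe²⁺ + 2 e⁻ → Fe, n(e⁻) passed = 2 × 0.1098 = 0.2195 mol.
Cells in series carry the same charge, so the same 0.2195 mol of electrons passes through cell 2.
Li⁺ + e⁻ → Li, so n(Li) = 0.2195 / 1 = 0.2195 mol.
m(Li) = 0.2195 × 6.94 = 1.52 g.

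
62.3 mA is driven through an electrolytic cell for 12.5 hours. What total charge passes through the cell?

Q = I·t = 0.06230 A × 45000 s = 2800 C.

2800 C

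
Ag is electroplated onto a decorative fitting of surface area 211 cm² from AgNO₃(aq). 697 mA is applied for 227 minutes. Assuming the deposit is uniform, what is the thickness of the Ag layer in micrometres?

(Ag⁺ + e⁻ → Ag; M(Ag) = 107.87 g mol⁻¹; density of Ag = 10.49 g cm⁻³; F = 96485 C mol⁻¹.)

48.0 μm

Q = I·t = 0.6970 × 13620 = 9493 C; n(e⁻) = 0.09839 mol.
n(Ag) = n(e⁻)/1 = 0.09839 mol, so m = 0.09839 × 107.87 = 10.61 g.
Volume = m/ρ = 10.61 / 10.49 = 1.012 cm³.
Thickness = V/A = 1.012 / 211 = 0.00480 cm = 48.0 μm.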